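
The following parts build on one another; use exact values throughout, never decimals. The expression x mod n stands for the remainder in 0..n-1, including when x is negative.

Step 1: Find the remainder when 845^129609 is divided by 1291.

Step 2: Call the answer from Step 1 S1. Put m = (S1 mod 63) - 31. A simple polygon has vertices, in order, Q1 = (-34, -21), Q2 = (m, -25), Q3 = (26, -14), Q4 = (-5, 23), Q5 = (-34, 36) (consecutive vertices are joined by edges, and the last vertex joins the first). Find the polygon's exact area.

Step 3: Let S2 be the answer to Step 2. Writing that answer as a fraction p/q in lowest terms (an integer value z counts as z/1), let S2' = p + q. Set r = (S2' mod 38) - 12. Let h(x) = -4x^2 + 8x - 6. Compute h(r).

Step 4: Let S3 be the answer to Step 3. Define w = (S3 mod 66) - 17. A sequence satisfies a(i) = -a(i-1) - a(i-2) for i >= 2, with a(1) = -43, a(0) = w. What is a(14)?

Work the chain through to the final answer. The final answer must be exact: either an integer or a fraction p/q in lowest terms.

44

Step 1: squarings mod 1291: 845^1=845, 845^2=102, 845^4=76, 845^8=612, 845^16=154, 845^32=478, 845^64=1268, 845^128=529, 845^256=985, 845^512=684, 845^1024=514, 845^2048=832, 845^4096=248, 845^8192=827, 845^16384=990, 845^32768=231, 845^65536=430; 845^129609 = 845^1 * 845^8 * 845^64 * 845^512 * 845^2048 * 845^4096 * 845^8192 * 845^16384 * 845^32768 * 845^65536 = 208 (mod 1291); answer 208
Step 2: S1 = 208; m = -12; cross terms: (-34*-25 - -12*-21)=598, (-12*-14 - 26*-25)=818, (26*23 - -5*-14)=528, (-5*36 - -34*23)=602, (-34*-21 - -34*36)=1938; twice the area = |4484| = 4484; area = 2242; answer 2242
Step 3: S2 = 2242; threaded value p + q = 2243; r = -11; -4*(-11)^2 + 8*(-11)^1 - 6 = (-484) + (-88) + (-6) = -578; answer -578
Step 4: S3 = -578; w = -1; a(2) = -1*(-43) - 1*(-1) = 44; iterating: a(2)=44, a(3)=-1, a(4)=-43, a(5)=44, a(6)=-1, a(7)=-43, a(8)=44, a(9)=-1, a(10)=-43, a(11)=44, a(12)=-1, a(13)=-43, a(14)=44; answer 44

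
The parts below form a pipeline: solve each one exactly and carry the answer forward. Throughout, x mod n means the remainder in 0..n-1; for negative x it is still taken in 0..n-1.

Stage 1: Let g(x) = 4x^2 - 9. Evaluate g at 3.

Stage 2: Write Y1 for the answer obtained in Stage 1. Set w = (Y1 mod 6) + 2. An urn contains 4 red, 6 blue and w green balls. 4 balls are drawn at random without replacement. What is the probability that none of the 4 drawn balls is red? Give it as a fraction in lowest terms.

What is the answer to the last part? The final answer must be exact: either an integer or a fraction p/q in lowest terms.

Stage 1: 4*(3)^2 - 9 = (36) + (-9) = 27; answer 27
Stage 2: Y1 = 27; w = 5; total draws C(15,4) = 1365; favorable C(11,4) = 330; P = 22/91; answer 22/91

22/91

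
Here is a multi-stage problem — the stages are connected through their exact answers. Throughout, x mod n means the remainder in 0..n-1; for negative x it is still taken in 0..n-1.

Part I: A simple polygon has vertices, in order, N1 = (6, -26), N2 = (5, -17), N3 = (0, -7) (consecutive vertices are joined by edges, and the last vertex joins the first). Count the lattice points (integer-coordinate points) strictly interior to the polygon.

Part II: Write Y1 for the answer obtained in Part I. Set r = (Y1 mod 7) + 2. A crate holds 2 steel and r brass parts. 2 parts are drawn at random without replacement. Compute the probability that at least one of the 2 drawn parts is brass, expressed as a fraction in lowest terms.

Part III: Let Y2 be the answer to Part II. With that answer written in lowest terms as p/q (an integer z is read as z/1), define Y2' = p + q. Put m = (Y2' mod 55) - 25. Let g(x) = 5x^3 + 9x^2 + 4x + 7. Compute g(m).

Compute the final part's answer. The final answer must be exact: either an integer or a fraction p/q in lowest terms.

-773

Part I: cross terms: (6*-17 - 5*-26)=28, (5*-7 - 0*-17)=-35, (0*-26 - 6*-7)=42; twice the area = |35| = 35; area = 35/2; boundary points = 1 + 5 + 1 = 7; strictly interior points = area - boundary/2 + 1 = 15; answer 15
Part II: Y1 = 15; r = 3; total draws C(5,2) = 10; complement C(2,2) = 1; favorable 10 - 1 = 9; P = 9/10; answer 9/10
Part III: Y2 = 9/10; threaded value p + q = 19; m = -6; 5*(-6)^3 + 9*(-6)^2 + 4*(-6)^1 + 7 = (-1080) + (324) + (-24) + (7) = -773; answer -773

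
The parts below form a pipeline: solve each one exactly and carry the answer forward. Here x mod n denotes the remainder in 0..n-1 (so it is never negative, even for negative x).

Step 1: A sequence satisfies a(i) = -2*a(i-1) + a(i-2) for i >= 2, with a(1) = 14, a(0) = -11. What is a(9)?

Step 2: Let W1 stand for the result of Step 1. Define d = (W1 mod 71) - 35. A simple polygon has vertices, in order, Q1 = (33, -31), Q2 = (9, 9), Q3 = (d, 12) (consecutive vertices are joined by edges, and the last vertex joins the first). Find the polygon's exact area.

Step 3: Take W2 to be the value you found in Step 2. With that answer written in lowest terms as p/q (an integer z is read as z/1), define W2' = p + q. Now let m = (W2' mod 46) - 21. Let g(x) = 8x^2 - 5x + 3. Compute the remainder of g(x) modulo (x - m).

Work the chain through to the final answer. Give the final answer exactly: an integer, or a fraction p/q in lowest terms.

Step 1: a(2) = -2*(14) + 1*(-11) = -39; iterating: a(2)=-39, a(3)=92, a(4)=-223, a(5)=538, a(6)=-1299, a(7)=3136, a(8)=-7571, a(9)=18278; answer 18278
Step 2: W1 = 18278; d = -4; cross terms: (33*9 - 9*-31)=576, (9*12 - -4*9)=144, (-4*-31 - 33*12)=-272; twice the area = |448| = 448; area = 224; answer 224
Step 3: W2 = 224; threaded value p + q = 225; m = 20; remainder = value at the root: 8*(20)^2 - 5*(20)^1 + 3 = (3200) + (-100) + (3) = 3103; answer 3103

3103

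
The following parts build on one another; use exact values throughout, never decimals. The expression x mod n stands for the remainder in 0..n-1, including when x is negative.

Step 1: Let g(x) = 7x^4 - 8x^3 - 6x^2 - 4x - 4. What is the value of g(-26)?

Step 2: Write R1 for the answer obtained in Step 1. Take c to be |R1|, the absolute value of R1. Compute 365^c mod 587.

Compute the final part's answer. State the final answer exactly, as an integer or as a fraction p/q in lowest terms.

Step 1: 7*(-26)^4 - 8*(-26)^3 - 6*(-26)^2 - 4*(-26)^1 - 4 = (3198832) + (140608) + (-4056) + (104) + (-4) = 3335484; answer 3335484
Step 2: R1 = 3335484; c = 3335484; squarings mod 587: 365^1=365, 365^2=563, 365^4=576, 365^8=121, 365^16=553, 365^32=569, 365^64=324, 365^128=490, 365^256=17, 365^512=289, 365^1024=167, 365^2048=300, 365^4096=189, 365^8192=501, 365^16384=352, 365^32768=47, 365^65536=448, 365^131072=537, 365^262144=152, 365^524288=211, 365^1048576=496, 365^2097152=63; 365^3335484 = 365^4 * 365^8 * 365^16 * 365^32 * 365^256 * 365^1024 * 365^8192 * 365^16384 * 365^32768 * 365^131072 * 365^1048576 * 365^2097152 = 555 (mod 587); answer 555

555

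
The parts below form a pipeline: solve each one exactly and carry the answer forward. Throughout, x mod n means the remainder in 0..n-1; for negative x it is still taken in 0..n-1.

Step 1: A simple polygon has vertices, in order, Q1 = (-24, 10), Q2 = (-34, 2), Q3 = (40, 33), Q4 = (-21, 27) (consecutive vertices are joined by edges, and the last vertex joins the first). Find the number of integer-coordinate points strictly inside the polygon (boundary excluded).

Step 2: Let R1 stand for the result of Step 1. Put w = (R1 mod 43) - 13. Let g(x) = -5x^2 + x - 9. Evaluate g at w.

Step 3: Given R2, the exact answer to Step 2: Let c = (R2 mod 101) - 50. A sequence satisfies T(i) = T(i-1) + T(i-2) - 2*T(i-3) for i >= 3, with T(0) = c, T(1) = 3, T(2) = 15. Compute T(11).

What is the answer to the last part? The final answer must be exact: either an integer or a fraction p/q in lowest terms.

Step 1: cross terms: (-24*2 - -34*10)=292, (-34*33 - 40*2)=-1202, (40*27 - -21*33)=1773, (-21*10 - -24*27)=438; twice the area = |1301| = 1301; area = 1301/2; boundary points = 2 + 1 + 1 + 1 = 5; strictly interior points = area - boundary/2 + 1 = 649; answer 649
Step 2: R1 = 649; w = -9; -5*(-9)^2 + 1*(-9)^1 - 9 = (-405) + (-9) + (-9) = -423; answer -423
Step 3: R2 = -423; c = 32; T(3) = 1*(15) + 1*(3) - 2*(32) = -46; iterating: T(3)=-46, T(4)=-37, T(5)=-113, T(6)=-58, T(7)=-97, T(8)=71, T(9)=90, T(10)=355, T(11)=303; answer 303

303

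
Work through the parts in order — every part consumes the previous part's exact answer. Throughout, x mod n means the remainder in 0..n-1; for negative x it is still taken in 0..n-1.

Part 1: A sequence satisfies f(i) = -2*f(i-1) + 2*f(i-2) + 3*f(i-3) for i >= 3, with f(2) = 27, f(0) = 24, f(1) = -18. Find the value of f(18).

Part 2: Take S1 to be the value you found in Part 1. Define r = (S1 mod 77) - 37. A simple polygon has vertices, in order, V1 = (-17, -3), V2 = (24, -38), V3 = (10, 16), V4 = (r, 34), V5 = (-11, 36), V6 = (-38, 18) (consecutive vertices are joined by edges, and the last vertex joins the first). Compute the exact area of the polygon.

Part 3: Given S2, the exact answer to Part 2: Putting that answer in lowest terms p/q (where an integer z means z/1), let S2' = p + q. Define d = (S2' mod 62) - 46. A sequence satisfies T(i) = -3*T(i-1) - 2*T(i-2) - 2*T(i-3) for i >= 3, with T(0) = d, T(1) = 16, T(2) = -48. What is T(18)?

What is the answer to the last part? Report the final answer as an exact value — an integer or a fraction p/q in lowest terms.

-92491756

Part 1: f(3) = -2*(27) + 2*(-18) + 3*(24) = -18; iterating: f(3)=-18, f(4)=36, f(5)=-27, f(6)=72, f(7)=-90, f(8)=243, f(9)=-450, f(10)=1116, f(11)=-2403, f(12)=5688, f(13)=-12834, f(14)=29835, f(15)=-68274, f(16)=157716, f(17)=-362475, f(18)=835560; answer 835560
Part 2: S1 = 835560; r = -4; cross terms: (-17*-38 - 24*-3)=718, (24*16 - 10*-38)=764, (10*34 - -4*16)=404, (-4*36 - -11*34)=230, (-11*18 - -38*36)=1170, (-38*-3 - -17*18)=420; twice the area = |3706| = 3706; area = 1853; answer 1853
Part 3: S2 = 1853; threaded value p + q = 1854; d = 10; T(3) = -3*(-48) - 2*(16) - 2*(10) = 92; iterating: T(3)=92, T(4)=-212, T(5)=548, T(6)=-1404, T(7)=3540, T(8)=-8908, T(9)=22452, T(10)=-56620, T(11)=142772, T(12)=-359980, T(13)=907636, T(14)=-2288492, T(15)=5770164, T(16)=-14548780, T(17)=36682996, T(18)=-92491756; answer -92491756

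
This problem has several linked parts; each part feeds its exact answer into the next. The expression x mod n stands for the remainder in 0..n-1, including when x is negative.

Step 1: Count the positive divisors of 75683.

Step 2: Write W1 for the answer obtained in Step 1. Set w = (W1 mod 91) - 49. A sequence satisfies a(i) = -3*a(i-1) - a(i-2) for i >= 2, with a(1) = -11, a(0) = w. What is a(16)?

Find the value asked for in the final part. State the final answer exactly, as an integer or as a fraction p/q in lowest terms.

63067279

Step 1: 75683 is prime, so its only divisors are 1 and 75683; count = 2; answer 2
Step 2: W1 = 2; w = -47; a(2) = -3*(-11) - 1*(-47) = 80; iterating: a(2)=80, a(3)=-229, a(4)=607, a(5)=-1592, a(6)=4169, a(7)=-10915, a(8)=28576, a(9)=-74813, a(10)=195863, a(11)=-512776, a(12)=1342465, a(13)=-3514619, a(14)=9201392, a(15)=-24089557, a(16)=63067279; answer 63067279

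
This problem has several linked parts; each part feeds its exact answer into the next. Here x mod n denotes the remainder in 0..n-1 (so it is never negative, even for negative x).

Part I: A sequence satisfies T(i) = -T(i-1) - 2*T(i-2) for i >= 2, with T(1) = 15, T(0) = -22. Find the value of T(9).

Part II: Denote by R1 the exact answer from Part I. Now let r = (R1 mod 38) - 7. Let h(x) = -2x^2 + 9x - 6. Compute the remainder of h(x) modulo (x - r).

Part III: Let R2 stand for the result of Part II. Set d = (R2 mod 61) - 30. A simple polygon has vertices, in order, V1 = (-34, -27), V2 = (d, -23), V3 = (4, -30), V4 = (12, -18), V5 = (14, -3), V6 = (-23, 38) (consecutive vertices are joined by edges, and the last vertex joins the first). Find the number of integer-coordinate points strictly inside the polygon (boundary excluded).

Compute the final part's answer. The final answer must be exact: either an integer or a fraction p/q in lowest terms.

Part I: T(2) = -1*(15) - 2*(-22) = 29; iterating: T(2)=29, T(3)=-59, T(4)=1, T(5)=117, T(6)=-119, T(7)=-115, T(8)=353, T(9)=-123; answer -123
Part II: R1 = -123; r = 22; remainder = value at the root: -2*(22)^2 + 9*(22)^1 - 6 = (-968) + (198) + (-6) = -776; answer -776
Part III: R2 = -776; d = -13; cross terms: (-34*-23 - -13*-27)=431, (-13*-30 - 4*-23)=482, (4*-18 - 12*-30)=288, (12*-3 - 14*-18)=216, (14*38 - -23*-3)=463, (-23*-27 - -34*38)=1913; twice the area = |3793| = 3793; area = 3793/2; boundary points = 1 + 1 + 4 + 1 + 1 + 1 = 9; strictly interior points = area - boundary/2 + 1 = 1893; answer 1893

1893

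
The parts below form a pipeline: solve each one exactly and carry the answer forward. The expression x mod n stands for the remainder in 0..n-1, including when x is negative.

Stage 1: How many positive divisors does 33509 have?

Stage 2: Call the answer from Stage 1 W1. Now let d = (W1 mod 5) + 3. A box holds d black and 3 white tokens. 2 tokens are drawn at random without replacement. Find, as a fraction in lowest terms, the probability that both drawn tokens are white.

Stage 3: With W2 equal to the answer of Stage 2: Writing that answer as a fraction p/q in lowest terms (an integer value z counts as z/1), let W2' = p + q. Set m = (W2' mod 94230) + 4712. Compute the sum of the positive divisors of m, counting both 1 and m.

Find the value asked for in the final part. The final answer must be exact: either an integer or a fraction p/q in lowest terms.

11880

Stage 1: 33509 = 7 * 4787; number of divisors = (1+1) * (1+1) = 4; answer 4
Stage 2: W1 = 4; d = 7; total draws C(10,2) = 45; favorable C(3,2) = 3; P = 1/15; answer 1/15
Stage 3: W2 = 1/15; threaded value p + q = 16; m = 4728; 4728 = 2^3 * 3 * 197; sigma = (1 + 2 + 4 + 8) * (1 + 3) * (1 + 197) = 15 * 4 * 198 = 11880; answer 11880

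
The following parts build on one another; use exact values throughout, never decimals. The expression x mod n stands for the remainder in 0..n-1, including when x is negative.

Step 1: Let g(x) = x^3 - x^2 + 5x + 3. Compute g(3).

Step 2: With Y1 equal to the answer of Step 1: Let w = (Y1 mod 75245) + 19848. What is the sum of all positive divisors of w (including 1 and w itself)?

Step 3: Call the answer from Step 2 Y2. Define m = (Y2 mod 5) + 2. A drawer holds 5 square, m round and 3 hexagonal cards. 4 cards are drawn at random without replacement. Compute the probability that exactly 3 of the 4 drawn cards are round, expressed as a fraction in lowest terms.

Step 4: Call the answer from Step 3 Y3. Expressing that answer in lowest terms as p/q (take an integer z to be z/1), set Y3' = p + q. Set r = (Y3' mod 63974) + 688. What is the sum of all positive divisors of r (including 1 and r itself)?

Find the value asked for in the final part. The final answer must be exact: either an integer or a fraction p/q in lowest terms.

Step 1: 1*(3)^3 - 1*(3)^2 + 5*(3)^1 + 3 = (27) + (-9) + (15) + (3) = 36; answer 36
Step 2: Y1 = 36; w = 19884; 19884 = 2^2 * 3 * 1657; sigma = (1 + 2 + 4) * (1 + 3) * (1 + 1657) = 7 * 4 * 1658 = 46424; answer 46424
Step 3: Y2 = 46424; m = 6; total draws C(14,4) = 1001; favorable C(6,3)*C(8,1) = 160; P = 160/1001; answer 160/1001
Step 4: Y3 = 160/1001; threaded value p + q = 1161; r = 1849; 1849 = 43^2; sigma = (1 + 43 + 1849) = 1893; answer 1893

1893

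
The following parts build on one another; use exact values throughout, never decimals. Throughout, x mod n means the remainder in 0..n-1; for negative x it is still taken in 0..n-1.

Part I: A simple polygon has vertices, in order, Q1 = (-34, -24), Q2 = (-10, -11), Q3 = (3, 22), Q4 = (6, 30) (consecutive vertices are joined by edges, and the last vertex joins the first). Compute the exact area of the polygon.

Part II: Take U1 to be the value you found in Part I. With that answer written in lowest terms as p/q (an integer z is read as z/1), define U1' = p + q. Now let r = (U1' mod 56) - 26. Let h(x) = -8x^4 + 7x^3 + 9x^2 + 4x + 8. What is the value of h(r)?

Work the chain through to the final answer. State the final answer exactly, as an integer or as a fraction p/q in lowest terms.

Part I: cross terms: (-34*-11 - -10*-24)=134, (-10*22 - 3*-11)=-187, (3*30 - 6*22)=-42, (6*-24 - -34*30)=876; twice the area = |781| = 781; area = 781/2; answer 781/2
Part II: U1 = 781/2; threaded value p + q = 783; r = 29; -8*(29)^4 + 7*(29)^3 + 9*(29)^2 + 4*(29)^1 + 8 = (-5658248) + (170723) + (7569) + (116) + (8) = -5479832; answer -5479832

-5479832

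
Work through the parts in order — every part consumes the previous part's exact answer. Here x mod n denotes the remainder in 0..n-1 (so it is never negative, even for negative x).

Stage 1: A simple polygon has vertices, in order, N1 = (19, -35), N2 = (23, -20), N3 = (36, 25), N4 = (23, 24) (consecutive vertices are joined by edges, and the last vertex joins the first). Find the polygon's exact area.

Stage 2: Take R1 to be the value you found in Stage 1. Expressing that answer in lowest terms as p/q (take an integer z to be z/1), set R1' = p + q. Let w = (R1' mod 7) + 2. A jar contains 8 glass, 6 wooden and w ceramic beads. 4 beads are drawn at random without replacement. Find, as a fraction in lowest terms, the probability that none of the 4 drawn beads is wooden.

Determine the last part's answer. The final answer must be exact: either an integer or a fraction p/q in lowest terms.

Stage 1: cross terms: (19*-20 - 23*-35)=425, (23*25 - 36*-20)=1295, (36*24 - 23*25)=289, (23*-35 - 19*24)=-1261; twice the area = |748| = 748; area = 374; answer 374
Stage 2: R1 = 374; threaded value p + q = 375; w = 6; total draws C(20,4) = 4845; favorable C(14,4) = 1001; P = 1001/4845; answer 1001/4845

1001/4845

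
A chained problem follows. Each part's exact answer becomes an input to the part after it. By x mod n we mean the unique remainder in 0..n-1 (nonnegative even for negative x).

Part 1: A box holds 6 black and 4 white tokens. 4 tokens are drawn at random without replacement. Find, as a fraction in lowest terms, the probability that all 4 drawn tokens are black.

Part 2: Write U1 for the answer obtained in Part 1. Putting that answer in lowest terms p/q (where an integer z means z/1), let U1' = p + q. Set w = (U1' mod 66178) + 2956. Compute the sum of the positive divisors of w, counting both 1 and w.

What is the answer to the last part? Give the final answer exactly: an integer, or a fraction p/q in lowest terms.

Part 1: total draws C(10,4) = 210; favorable C(6,4) = 15; P = 1/14; answer 1/14
Part 2: U1 = 1/14; threaded value p + q = 15; w = 2971; 2971 is prime, so its only divisors are 1 and 2971; sigma = 1 + 2971 = 2972; answer 2972

2972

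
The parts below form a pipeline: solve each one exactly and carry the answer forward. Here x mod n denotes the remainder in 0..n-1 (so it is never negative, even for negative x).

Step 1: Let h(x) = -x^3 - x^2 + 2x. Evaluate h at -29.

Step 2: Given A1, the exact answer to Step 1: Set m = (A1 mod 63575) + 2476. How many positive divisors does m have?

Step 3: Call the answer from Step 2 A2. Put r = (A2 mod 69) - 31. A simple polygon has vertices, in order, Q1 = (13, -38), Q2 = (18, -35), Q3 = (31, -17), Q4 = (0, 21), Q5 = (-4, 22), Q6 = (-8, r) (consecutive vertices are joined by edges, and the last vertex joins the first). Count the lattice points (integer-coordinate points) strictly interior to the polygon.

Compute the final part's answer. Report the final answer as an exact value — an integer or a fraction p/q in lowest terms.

1339

Step 1: -1*(-29)^3 - 1*(-29)^2 + 2*(-29)^1 = (24389) + (-841) + (-58) = 23490; answer 23490
Step 2: A1 = 23490; m = 25966; 25966 = 2 * 12983; number of divisors = (1+1) * (1+1) = 4; answer 4
Step 3: A2 = 4; r = -27; cross terms: (13*-35 - 18*-38)=229, (18*-17 - 31*-35)=779, (31*21 - 0*-17)=651, (0*22 - -4*21)=84, (-4*-27 - -8*22)=284, (-8*-38 - 13*-27)=655; twice the area = |2682| = 2682; area = 1341; boundary points = 1 + 1 + 1 + 1 + 1 + 1 = 6; strictly interior points = area - boundary/2 + 1 = 1339; answer 1339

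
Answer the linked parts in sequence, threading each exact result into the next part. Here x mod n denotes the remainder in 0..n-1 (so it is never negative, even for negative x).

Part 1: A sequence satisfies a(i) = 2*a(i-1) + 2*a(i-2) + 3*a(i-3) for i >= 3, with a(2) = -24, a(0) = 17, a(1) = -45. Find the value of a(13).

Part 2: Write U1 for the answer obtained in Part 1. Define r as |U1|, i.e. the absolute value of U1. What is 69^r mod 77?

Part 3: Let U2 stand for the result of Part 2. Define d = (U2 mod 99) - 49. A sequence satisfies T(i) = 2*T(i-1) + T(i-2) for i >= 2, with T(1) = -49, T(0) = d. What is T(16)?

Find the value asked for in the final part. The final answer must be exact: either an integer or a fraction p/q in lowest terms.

-25996143

Part 1: a(3) = 2*(-24) + 2*(-45) + 3*(17) = -87; iterating: a(3)=-87, a(4)=-357, a(5)=-960, a(6)=-2895, a(7)=-8781, a(8)=-26232, a(9)=-78711, a(10)=-236229, a(11)=-708576, a(12)=-2125743, a(13)=-6377325; answer -6377325
Part 2: U1 = -6377325; r = 6377325; squarings mod 77: 69^1=69, 69^2=64, 69^4=15, 69^8=71, 69^16=36, 69^32=64, 69^64=15, 69^128=71, 69^256=36, 69^512=64, 69^1024=15, 69^2048=71, 69^4096=36, 69^8192=64, 69^16384=15, 69^32768=71, 69^65536=36, 69^131072=64, 69^262144=15, 69^524288=71, 69^1048576=36, 69^2097152=64, 69^4194304=15; 69^6377325 = 69^1 * 69^4 * 69^8 * 69^32 * 69^64 * 69^256 * 69^512 * 69^1024 * 69^2048 * 69^16384 * 69^65536 * 69^2097152 * 69^4194304 = 34 (mod 77); answer 34
Part 3: U2 = 34; d = -15; T(2) = 2*(-49) + 1*(-15) = -113; iterating: T(2)=-113, T(3)=-275, T(4)=-663, T(5)=-1601, T(6)=-3865, T(7)=-9331, T(8)=-22527, T(9)=-54385, T(10)=-131297, T(11)=-316979, T(12)=-765255, T(13)=-1847489, T(14)=-4460233, T(15)=-10767955, T(16)=-25996143; answer -25996143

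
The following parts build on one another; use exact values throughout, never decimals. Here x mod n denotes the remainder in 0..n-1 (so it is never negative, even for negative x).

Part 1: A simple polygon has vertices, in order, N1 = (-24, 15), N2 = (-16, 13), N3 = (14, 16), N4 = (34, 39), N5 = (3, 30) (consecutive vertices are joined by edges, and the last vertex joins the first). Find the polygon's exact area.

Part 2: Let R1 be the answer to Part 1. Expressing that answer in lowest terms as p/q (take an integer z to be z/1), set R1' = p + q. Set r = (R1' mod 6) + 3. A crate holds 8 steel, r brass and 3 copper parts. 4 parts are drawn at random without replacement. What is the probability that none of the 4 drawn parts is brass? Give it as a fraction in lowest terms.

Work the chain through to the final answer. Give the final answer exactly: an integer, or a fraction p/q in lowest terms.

Part 1: cross terms: (-24*13 - -16*15)=-72, (-16*16 - 14*13)=-438, (14*39 - 34*16)=2, (34*30 - 3*39)=903, (3*15 - -24*30)=765; twice the area = |1160| = 1160; area = 580; answer 580
Part 2: R1 = 580; threaded value p + q = 581; r = 8; total draws C(19,4) = 3876; favorable C(11,4) = 330; P = 55/646; answer 55/646

55/646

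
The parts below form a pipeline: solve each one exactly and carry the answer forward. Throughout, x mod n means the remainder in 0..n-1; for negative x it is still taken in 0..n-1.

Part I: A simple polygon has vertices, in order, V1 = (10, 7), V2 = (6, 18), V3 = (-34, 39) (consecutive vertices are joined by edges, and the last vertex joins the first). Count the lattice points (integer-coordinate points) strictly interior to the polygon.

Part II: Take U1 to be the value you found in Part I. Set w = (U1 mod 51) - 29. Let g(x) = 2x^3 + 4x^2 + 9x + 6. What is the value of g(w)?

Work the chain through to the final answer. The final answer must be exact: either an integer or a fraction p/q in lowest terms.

Part I: cross terms: (10*18 - 6*7)=138, (6*39 - -34*18)=846, (-34*7 - 10*39)=-628; twice the area = |356| = 356; area = 178; boundary points = 1 + 1 + 4 = 6; strictly interior points = area - boundary/2 + 1 = 176; answer 176
Part II: U1 = 176; w = -6; 2*(-6)^3 + 4*(-6)^2 + 9*(-6)^1 + 6 = (-432) + (144) + (-54) + (6) = -336; answer -336

-336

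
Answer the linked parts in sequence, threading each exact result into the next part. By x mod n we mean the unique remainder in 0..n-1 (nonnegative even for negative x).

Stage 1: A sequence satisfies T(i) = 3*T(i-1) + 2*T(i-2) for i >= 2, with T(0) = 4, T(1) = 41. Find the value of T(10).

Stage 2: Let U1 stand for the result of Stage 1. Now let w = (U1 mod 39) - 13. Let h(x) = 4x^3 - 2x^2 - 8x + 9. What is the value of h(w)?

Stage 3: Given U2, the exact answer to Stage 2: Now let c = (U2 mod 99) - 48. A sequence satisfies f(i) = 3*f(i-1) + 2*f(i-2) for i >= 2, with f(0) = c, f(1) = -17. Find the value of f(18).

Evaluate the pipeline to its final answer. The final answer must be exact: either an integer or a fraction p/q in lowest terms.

Stage 1: T(2) = 3*(41) + 2*(4) = 131; iterating: T(2)=131, T(3)=475, T(4)=1687, T(5)=6011, T(6)=21407, T(7)=76243, T(8)=271543, T(9)=967115, T(10)=3444431; answer 3444431
Stage 2: U1 = 3444431; w = 16; 4*(16)^3 - 2*(16)^2 - 8*(16)^1 + 9 = (16384) + (-512) + (-128) + (9) = 15753; answer 15753
Stage 3: U2 = 15753; c = -36; f(2) = 3*(-17) + 2*(-36) = -123; iterating: f(2)=-123, f(3)=-403, f(4)=-1455, f(5)=-5171, f(6)=-18423, f(7)=-65611, f(8)=-233679, f(9)=-832259, f(10)=-2964135, f(11)=-10556923, f(12)=-37599039, f(13)=-133910963, f(14)=-476930967, f(15)=-1698614827, f(16)=-6049706415, f(17)=-21546348899, f(18)=-76738459527; answer -76738459527

-76738459527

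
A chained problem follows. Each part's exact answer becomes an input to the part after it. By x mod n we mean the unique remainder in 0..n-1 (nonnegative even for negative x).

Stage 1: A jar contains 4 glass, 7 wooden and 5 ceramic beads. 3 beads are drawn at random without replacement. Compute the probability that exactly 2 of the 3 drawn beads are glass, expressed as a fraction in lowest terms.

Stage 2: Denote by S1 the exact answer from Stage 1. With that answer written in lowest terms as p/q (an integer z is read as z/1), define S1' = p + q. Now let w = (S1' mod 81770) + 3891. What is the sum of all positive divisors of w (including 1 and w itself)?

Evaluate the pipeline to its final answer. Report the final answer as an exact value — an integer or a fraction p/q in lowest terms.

Stage 1: total draws C(16,3) = 560; favorable C(4,2)*C(12,1) = 72; P = 9/70; answer 9/70
Stage 2: S1 = 9/70; threaded value p + q = 79; w = 3970; 3970 = 2 * 5 * 397; sigma = (1 + 2) * (1 + 5) * (1 + 397) = 3 * 6 * 398 = 7164; answer 7164

7164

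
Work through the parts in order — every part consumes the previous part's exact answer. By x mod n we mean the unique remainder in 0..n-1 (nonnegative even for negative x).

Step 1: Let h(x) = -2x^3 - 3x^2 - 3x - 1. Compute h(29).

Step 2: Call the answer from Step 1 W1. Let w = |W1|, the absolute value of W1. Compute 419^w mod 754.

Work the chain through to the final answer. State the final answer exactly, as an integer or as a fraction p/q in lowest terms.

295

Step 1: -2*(29)^3 - 3*(29)^2 - 3*(29)^1 - 1 = (-48778) + (-2523) + (-87) + (-1) = -51389; answer -51389
Step 2: W1 = -51389; w = 51389; squarings mod 754: 419^1=419, 419^2=633, 419^4=315, 419^8=451, 419^16=575, 419^32=373, 419^64=393, 419^128=633, 419^256=315, 419^512=451, 419^1024=575, 419^2048=373, 419^4096=393, 419^8192=633, 419^16384=315, 419^32768=451; 419^51389 = 419^1 * 419^4 * 419^8 * 419^16 * 419^32 * 419^128 * 419^2048 * 419^16384 * 419^32768 = 295 (mod 754); answer 295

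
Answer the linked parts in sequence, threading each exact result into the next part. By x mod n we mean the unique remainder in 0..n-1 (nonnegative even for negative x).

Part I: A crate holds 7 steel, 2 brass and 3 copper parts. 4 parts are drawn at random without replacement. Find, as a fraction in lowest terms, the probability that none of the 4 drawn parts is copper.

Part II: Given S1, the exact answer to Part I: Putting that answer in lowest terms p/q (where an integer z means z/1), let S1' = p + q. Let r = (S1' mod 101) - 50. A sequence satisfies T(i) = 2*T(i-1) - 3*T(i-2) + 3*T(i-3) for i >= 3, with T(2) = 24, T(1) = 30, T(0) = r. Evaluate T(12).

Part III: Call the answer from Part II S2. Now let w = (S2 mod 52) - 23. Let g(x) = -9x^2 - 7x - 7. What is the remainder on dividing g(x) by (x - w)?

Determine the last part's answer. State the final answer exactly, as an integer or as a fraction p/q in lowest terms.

Part I: total draws C(12,4) = 495; favorable C(9,4) = 126; P = 14/55; answer 14/55
Part II: S1 = 14/55; threaded value p + q = 69; r = 19; T(3) = 2*(24) - 3*(30) + 3*(19) = 15; iterating: T(3)=15, T(4)=48, T(5)=123, T(6)=147, T(7)=69, T(8)=66, T(9)=366, T(10)=741, T(11)=582, T(12)=39; answer 39
Part III: S2 = 39; w = 16; remainder = value at the root: -9*(16)^2 - 7*(16)^1 - 7 = (-2304) + (-112) + (-7) = -2423; answer -2423

-2423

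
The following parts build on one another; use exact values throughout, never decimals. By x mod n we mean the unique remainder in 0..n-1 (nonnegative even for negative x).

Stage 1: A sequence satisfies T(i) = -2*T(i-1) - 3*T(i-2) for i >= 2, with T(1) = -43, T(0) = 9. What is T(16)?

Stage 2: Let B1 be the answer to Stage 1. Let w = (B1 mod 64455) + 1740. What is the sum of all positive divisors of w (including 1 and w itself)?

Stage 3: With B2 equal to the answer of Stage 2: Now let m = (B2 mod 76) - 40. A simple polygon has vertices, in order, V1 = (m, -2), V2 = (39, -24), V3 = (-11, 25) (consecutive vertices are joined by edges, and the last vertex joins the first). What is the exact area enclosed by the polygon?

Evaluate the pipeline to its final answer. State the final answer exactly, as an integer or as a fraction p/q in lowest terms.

1203/2

Stage 1: T(2) = -2*(-43) - 3*(9) = 59; iterating: T(2)=59, T(3)=11, T(4)=-199, T(5)=365, T(6)=-133, T(7)=-829, T(8)=2057, T(9)=-1627, T(10)=-2917, T(11)=10715, T(12)=-12679, T(13)=-6787, T(14)=51611, T(15)=-82861, T(16)=10889; answer 10889
Stage 2: B1 = 10889; w = 12629; 12629 = 73 * 173; sigma = (1 + 73) * (1 + 173) = 74 * 174 = 12876; answer 12876
Stage 3: B2 = 12876; m = -8; cross terms: (-8*-24 - 39*-2)=270, (39*25 - -11*-24)=711, (-11*-2 - -8*25)=222; twice the area = |1203| = 1203; area = 1203/2; answer 1203/2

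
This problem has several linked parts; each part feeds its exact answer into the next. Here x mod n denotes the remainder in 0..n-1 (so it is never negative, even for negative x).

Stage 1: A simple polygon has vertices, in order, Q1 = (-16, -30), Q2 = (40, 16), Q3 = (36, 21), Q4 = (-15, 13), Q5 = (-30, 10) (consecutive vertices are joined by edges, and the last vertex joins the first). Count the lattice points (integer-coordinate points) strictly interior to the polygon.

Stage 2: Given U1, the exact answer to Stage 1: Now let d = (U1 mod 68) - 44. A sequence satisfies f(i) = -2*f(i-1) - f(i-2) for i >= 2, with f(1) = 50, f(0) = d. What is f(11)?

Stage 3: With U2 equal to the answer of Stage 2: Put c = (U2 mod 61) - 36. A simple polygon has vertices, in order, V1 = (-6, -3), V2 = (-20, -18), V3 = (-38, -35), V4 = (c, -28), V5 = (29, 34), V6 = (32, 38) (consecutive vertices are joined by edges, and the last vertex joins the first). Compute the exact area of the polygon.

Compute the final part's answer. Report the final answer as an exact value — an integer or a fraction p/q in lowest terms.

1465/2

Stage 1: cross terms: (-16*16 - 40*-30)=944, (40*21 - 36*16)=264, (36*13 - -15*21)=783, (-15*10 - -30*13)=240, (-30*-30 - -16*10)=1060; twice the area = |3291| = 3291; area = 3291/2; boundary points = 2 + 1 + 1 + 3 + 2 = 9; strictly interior points = area - boundary/2 + 1 = 1642; answer 1642
Stage 2: U1 = 1642; d = -34; f(2) = -2*(50) - 1*(-34) = -66; iterating: f(2)=-66, f(3)=82, f(4)=-98, f(5)=114, f(6)=-130, f(7)=146, f(8)=-162, f(9)=178, f(10)=-194, f(11)=210; answer 210
Stage 3: U2 = 210; c = -9; cross terms: (-6*-18 - -20*-3)=48, (-20*-35 - -38*-18)=16, (-38*-28 - -9*-35)=749, (-9*34 - 29*-28)=506, (29*38 - 32*34)=14, (32*-3 - -6*38)=132; twice the area = |1465| = 1465; area = 1465/2; answer 1465/2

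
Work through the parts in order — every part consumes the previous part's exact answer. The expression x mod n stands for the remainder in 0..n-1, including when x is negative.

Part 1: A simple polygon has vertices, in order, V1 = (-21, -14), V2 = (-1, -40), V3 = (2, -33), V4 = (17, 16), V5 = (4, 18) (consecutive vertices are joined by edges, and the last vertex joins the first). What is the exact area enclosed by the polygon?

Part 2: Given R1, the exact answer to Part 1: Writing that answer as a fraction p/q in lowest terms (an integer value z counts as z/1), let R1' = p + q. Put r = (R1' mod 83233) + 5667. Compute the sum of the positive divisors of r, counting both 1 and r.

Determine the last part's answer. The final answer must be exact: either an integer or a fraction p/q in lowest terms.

Part 1: cross terms: (-21*-40 - -1*-14)=826, (-1*-33 - 2*-40)=113, (2*16 - 17*-33)=593, (17*18 - 4*16)=242, (4*-14 - -21*18)=322; twice the area = |2096| = 2096; area = 1048; answer 1048
Part 2: R1 = 1048; threaded value p + q = 1049; r = 6716; 6716 = 2^2 * 23 * 73; sigma = (1 + 2 + 4) * (1 + 23) * (1 + 73) = 7 * 24 * 74 = 12432; answer 12432

12432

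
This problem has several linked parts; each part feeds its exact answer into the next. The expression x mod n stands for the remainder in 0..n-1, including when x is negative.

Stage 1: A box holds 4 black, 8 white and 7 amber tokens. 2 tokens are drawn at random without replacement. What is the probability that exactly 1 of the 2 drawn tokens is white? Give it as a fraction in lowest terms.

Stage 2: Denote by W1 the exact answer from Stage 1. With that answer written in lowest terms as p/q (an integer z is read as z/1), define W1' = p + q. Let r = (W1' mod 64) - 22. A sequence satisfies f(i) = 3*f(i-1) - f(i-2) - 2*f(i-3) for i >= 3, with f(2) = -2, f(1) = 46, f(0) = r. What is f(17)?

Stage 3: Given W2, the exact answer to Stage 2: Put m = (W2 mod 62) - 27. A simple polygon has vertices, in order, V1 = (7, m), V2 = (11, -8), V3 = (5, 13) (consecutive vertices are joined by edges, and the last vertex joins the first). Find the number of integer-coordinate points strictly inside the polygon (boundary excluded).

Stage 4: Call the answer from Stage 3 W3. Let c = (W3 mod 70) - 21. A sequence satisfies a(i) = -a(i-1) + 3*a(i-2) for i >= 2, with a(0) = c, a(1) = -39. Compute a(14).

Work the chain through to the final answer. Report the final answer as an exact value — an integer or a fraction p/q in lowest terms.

Stage 1: total draws C(19,2) = 171; favorable C(8,1)*C(11,1) = 88; P = 88/171; answer 88/171
Stage 2: W1 = 88/171; threaded value p + q = 259; r = -19; f(3) = 3*(-2) - 1*(46) - 2*(-19) = -14; iterating: f(3)=-14, f(4)=-132, f(5)=-378, f(6)=-974, f(7)=-2280, f(8)=-5110, f(9)=-11102, f(10)=-23636, f(11)=-49586, f(12)=-102918, f(13)=-211896, f(14)=-433598, f(15)=-883062, f(16)=-1791796, f(17)=-3625130; answer -3625130
Stage 3: W2 = -3625130; m = -17; cross terms: (7*-8 - 11*-17)=131, (11*13 - 5*-8)=183, (5*-17 - 7*13)=-176; twice the area = |138| = 138; area = 69; boundary points = 1 + 3 + 2 = 6; strictly interior points = area - boundary/2 + 1 = 67; answer 67
Stage 4: W3 = 67; c = 46; a(2) = -1*(-39) + 3*(46) = 177; iterating: a(2)=177, a(3)=-294, a(4)=825, a(5)=-1707, a(6)=4182, a(7)=-9303, a(8)=21849, a(9)=-49758, a(10)=115305, a(11)=-264579, a(12)=610494, a(13)=-1404231, a(14)=3235713; answer 3235713

3235713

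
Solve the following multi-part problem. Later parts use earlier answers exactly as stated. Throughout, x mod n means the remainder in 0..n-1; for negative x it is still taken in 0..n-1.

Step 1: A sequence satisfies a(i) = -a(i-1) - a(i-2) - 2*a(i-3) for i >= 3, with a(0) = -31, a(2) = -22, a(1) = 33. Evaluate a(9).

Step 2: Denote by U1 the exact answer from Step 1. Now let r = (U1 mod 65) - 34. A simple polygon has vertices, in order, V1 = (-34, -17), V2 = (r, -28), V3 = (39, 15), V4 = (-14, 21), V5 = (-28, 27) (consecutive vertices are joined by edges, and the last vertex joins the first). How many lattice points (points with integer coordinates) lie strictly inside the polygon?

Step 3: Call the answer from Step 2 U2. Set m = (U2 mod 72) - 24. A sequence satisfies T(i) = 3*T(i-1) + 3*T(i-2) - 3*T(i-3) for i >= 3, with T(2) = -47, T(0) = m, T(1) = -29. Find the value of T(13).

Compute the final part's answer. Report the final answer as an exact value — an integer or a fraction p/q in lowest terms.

Step 1: a(3) = -1*(-22) - 1*(33) - 2*(-31) = 51; iterating: a(3)=51, a(4)=-95, a(5)=88, a(6)=-95, a(7)=197, a(8)=-278, a(9)=271; answer 271
Step 2: U1 = 271; r = -23; cross terms: (-34*-28 - -23*-17)=561, (-23*15 - 39*-28)=747, (39*21 - -14*15)=1029, (-14*27 - -28*21)=210, (-28*-17 - -34*27)=1394; twice the area = |3941| = 3941; area = 3941/2; boundary points = 11 + 1 + 1 + 2 + 2 = 17; strictly interior points = area - boundary/2 + 1 = 1963; answer 1963
Step 3: U2 = 1963; m = -5; T(3) = 3*(-47) + 3*(-29) - 3*(-5) = -213; iterating: T(3)=-213, T(4)=-693, T(5)=-2577, T(6)=-9171, T(7)=-33165, T(8)=-119277, T(9)=-429813, T(10)=-1547775, T(11)=-5574933, T(12)=-20078685, T(13)=-72317529; answer -72317529

-72317529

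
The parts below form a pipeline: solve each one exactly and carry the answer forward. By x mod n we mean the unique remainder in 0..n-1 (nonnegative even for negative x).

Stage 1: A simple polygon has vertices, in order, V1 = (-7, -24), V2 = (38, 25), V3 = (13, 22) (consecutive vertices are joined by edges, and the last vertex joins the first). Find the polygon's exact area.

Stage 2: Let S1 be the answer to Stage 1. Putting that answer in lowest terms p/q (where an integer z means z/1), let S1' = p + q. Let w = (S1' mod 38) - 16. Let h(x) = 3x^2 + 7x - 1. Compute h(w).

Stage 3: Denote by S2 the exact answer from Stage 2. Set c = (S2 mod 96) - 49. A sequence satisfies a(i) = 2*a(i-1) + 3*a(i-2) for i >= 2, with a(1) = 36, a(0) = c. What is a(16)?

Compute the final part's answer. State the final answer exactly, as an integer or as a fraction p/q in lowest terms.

860934444

Stage 1: cross terms: (-7*25 - 38*-24)=737, (38*22 - 13*25)=511, (13*-24 - -7*22)=-158; twice the area = |1090| = 1090; area = 545; answer 545
Stage 2: S1 = 545; threaded value p + q = 546; w = -2; 3*(-2)^2 + 7*(-2)^1 - 1 = (12) + (-14) + (-1) = -3; answer -3
Stage 3: S2 = -3; c = 44; a(2) = 2*(36) + 3*(44) = 204; iterating: a(2)=204, a(3)=516, a(4)=1644, a(5)=4836, a(6)=14604, a(7)=43716, a(8)=131244, a(9)=393636, a(10)=1181004, a(11)=3542916, a(12)=10628844, a(13)=31886436, a(14)=95659404, a(15)=286978116, a(16)=860934444; answer 860934444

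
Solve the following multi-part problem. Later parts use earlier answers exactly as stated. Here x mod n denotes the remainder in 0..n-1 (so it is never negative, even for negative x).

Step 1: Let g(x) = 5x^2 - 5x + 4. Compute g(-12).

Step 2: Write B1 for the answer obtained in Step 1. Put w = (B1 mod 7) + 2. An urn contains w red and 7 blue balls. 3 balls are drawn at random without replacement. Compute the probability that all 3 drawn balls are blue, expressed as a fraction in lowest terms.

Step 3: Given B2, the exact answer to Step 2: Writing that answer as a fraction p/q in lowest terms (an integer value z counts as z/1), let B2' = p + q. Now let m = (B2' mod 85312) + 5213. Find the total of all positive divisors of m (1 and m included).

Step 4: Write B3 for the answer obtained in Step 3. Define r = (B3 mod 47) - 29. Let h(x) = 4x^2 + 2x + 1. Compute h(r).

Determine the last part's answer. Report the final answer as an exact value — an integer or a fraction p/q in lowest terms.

43

Step 1: 5*(-12)^2 - 5*(-12)^1 + 4 = (720) + (60) + (4) = 784; answer 784
Step 2: B1 = 784; w = 2; total draws C(9,3) = 84; favorable C(7,3) = 35; P = 5/12; answer 5/12
Step 3: B2 = 5/12; threaded value p + q = 17; m = 5230; 5230 = 2 * 5 * 523; sigma = (1 + 2) * (1 + 5) * (1 + 523) = 3 * 6 * 524 = 9432; answer 9432
Step 4: B3 = 9432; r = 3; 4*(3)^2 + 2*(3)^1 + 1 = (36) + (6) + (1) = 43; answer 43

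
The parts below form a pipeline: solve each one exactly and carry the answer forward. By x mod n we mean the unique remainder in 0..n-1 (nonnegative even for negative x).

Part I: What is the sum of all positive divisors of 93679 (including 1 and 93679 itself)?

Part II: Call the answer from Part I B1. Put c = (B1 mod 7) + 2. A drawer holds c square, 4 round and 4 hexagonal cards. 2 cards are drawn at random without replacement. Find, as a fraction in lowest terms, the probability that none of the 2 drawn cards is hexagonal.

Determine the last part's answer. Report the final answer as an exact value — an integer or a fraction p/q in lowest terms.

Part I: 93679 = 23 * 4073; sigma = (1 + 23) * (1 + 4073) = 24 * 4074 = 97776; answer 97776
Part II: B1 = 97776; c = 2; total draws C(10,2) = 45; favorable C(6,2) = 15; P = 1/3; answer 1/3

1/3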